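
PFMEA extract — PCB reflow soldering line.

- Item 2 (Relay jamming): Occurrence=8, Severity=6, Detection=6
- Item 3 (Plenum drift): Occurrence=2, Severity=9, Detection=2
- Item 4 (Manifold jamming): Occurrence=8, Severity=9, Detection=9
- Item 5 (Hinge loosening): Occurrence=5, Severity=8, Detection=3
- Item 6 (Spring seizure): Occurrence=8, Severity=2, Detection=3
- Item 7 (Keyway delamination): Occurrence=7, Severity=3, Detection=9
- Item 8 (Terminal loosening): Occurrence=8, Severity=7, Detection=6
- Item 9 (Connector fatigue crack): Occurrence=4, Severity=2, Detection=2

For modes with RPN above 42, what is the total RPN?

1629

RPN = Severity × Occurrence × Detection:
  Item 2: 6 × 8 × 6 = 288
  Item 3: 9 × 2 × 2 = 36
  Item 4: 9 × 8 × 9 = 648
  Item 5: 8 × 5 × 3 = 120
  Item 6: 2 × 8 × 3 = 48
  Item 7: 3 × 7 × 9 = 189
  Item 8: 7 × 8 × 6 = 336
  Item 9: 2 × 4 × 2 = 16
RPN > 42: Item 2 (288), Item 4 (648), Item 5 (120), Item 6 (48), Item 7 (189), Item 8 (336).
Sum: 288 + 648 + 120 + 48 + 189 + 336 = 1629.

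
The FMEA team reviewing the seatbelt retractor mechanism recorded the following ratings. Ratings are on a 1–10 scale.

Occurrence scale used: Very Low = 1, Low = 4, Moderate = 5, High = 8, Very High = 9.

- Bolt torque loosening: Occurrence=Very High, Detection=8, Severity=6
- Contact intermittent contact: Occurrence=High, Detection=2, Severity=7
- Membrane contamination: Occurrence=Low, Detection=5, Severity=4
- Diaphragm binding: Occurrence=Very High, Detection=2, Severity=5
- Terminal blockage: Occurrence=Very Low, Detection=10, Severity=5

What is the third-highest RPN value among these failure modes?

90

RPN = Severity × Occurrence × Detection:
  Bolt torque loosening: 6 × 9 × 8 = 432
  Contact intermittent contact: 7 × 8 × 2 = 112
  Membrane contamination: 4 × 4 × 5 = 80
  Diaphragm binding: 5 × 9 × 2 = 90
  Terminal blockage: 5 × 1 × 10 = 50
Sorted descending: 432, 112, 90, 80, 50.
The third-highest RPN is 90 (Diaphragm binding).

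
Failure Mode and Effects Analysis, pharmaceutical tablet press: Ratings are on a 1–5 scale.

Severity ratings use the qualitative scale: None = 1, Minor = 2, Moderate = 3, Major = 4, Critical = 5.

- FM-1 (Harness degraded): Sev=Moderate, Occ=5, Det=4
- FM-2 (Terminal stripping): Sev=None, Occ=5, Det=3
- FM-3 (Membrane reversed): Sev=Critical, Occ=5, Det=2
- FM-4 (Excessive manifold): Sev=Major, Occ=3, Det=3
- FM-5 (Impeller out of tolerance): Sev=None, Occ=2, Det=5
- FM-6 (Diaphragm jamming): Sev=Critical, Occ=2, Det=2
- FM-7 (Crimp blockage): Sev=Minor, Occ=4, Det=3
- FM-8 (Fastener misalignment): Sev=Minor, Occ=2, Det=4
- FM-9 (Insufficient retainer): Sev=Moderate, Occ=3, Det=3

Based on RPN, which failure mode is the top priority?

FM-1

RPN = Severity × Occurrence × Detection:
  FM-1: 3 × 5 × 4 = 60
  FM-2: 1 × 5 × 3 = 15
  FM-3: 5 × 5 × 2 = 50
  FM-4: 4 × 3 × 3 = 36
  FM-5: 1 × 2 × 5 = 10
  FM-6: 5 × 2 × 2 = 20
  FM-7: 2 × 4 × 3 = 24
  FM-8: 2 × 2 × 4 = 16
  FM-9: 3 × 3 × 3 = 27
Highest RPN is 60 → FM-1.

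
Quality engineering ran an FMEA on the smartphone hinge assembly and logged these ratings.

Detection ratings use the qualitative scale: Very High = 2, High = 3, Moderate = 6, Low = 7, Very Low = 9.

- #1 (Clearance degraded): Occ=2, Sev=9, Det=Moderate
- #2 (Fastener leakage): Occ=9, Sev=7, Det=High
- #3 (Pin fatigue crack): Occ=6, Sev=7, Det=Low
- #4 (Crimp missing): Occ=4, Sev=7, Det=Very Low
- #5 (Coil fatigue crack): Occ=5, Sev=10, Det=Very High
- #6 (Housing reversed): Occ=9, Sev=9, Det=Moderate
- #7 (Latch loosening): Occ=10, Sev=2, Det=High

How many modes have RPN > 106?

5

RPN = Severity × Occurrence × Detection:
  #1: 9 × 2 × 6 = 108
  #2: 7 × 9 × 3 = 189
  #3: 7 × 6 × 7 = 294
  #4: 7 × 4 × 9 = 252
  #5: 10 × 5 × 2 = 100
  #6: 9 × 9 × 6 = 486
  #7: 2 × 10 × 3 = 60
Modes with RPN > 106: #1 (108), #2 (189), #3 (294), #4 (252), #6 (486) → 5.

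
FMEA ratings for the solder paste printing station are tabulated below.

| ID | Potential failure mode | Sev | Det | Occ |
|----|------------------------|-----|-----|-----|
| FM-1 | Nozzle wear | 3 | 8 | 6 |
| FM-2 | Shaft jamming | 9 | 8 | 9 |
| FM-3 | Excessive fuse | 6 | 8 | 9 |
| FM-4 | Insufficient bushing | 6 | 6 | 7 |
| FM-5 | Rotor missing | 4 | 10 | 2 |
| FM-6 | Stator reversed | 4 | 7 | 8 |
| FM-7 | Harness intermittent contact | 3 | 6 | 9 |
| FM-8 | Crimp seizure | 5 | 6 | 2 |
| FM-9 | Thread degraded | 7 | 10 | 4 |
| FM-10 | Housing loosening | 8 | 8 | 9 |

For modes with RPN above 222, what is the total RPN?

RPN = Severity × Occurrence × Detection:
  FM-1: 3 × 6 × 8 = 144
  FM-2: 9 × 9 × 8 = 648
  FM-3: 6 × 9 × 8 = 432
  FM-4: 6 × 7 × 6 = 252
  FM-5: 4 × 2 × 10 = 80
  FM-6: 4 × 8 × 7 = 224
  FM-7: 3 × 9 × 6 = 162
  FM-8: 5 × 2 × 6 = 60
  FM-9: 7 × 4 × 10 = 280
  FM-10: 8 × 9 × 8 = 576
RPN > 222: FM-2 (648), FM-3 (432), FM-4 (252), FM-6 (224), FM-9 (280), FM-10 (576).
Sum: 648 + 432 + 252 + 224 + 280 + 576 = 2412.

2412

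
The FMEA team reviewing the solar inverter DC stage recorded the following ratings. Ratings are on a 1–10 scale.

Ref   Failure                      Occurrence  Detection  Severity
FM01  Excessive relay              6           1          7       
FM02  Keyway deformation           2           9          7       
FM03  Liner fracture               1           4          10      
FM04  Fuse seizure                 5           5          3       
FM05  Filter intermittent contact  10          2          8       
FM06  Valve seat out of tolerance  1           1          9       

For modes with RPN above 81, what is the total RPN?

286

RPN = Severity × Occurrence × Detection:
  FM01: 7 × 6 × 1 = 42
  FM02: 7 × 2 × 9 = 126
  FM03: 10 × 1 × 4 = 40
  FM04: 3 × 5 × 5 = 75
  FM05: 8 × 10 × 2 = 160
  FM06: 9 × 1 × 1 = 9
RPN > 81: FM02 (126), FM05 (160).
Sum: 126 + 160 = 286.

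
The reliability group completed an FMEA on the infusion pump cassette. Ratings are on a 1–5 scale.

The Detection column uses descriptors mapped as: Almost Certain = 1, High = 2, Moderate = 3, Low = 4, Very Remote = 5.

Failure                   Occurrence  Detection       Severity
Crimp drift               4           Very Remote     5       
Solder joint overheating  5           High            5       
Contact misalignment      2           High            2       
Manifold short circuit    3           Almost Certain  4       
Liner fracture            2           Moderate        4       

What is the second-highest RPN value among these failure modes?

RPN = Severity × Occurrence × Detection:
  Crimp drift: 5 × 4 × 5 = 100
  Solder joint overheating: 5 × 5 × 2 = 50
  Contact misalignment: 2 × 2 × 2 = 8
  Manifold short circuit: 4 × 3 × 1 = 12
  Liner fracture: 4 × 2 × 3 = 24
Sorted descending: 100, 50, 24, 12, 8.
The second-highest RPN is 50 (Solder joint overheating).

50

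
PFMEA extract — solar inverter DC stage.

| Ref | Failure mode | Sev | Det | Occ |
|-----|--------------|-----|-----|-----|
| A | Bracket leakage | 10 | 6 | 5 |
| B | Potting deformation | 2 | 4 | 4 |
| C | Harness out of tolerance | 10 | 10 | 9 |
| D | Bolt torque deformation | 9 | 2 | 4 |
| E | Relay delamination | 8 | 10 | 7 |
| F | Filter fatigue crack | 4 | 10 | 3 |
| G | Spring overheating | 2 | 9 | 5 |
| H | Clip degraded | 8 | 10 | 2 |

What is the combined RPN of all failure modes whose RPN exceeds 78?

2130

RPN = Severity × Occurrence × Detection:
  A: 10 × 5 × 6 = 300
  B: 2 × 4 × 4 = 32
  C: 10 × 9 × 10 = 900
  D: 9 × 4 × 2 = 72
  E: 8 × 7 × 10 = 560
  F: 4 × 3 × 10 = 120
  G: 2 × 5 × 9 = 90
  H: 8 × 2 × 10 = 160
RPN > 78: A (300), C (900), E (560), F (120), G (90), H (160).
Sum: 300 + 900 + 560 + 120 + 90 + 160 = 2130.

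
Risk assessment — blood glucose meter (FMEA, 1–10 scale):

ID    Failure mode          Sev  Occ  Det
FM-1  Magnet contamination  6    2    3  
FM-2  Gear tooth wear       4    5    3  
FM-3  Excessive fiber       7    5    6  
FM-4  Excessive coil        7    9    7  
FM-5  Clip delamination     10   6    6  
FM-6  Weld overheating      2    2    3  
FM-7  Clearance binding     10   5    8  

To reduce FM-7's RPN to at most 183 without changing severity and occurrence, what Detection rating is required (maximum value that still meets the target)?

3

FM-7: S=10, O=5, D=8 → current RPN = 400.
Fixed product = 50. Need 50 × D ≤ 183, so D ≤ 183/50 = 3.66.
Maximum integer Detection rating = 3 (gives RPN 150; D=4 would give 200 > 183).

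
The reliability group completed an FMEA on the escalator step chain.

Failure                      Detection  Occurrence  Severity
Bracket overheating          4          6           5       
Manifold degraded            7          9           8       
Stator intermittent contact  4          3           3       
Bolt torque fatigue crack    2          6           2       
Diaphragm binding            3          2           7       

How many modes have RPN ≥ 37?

3

RPN = Severity × Occurrence × Detection:
  Bracket overheating: 5 × 6 × 4 = 120
  Manifold degraded: 8 × 9 × 7 = 504
  Stator intermittent contact: 3 × 3 × 4 = 36
  Bolt torque fatigue crack: 2 × 6 × 2 = 24
  Diaphragm binding: 7 × 2 × 3 = 42
Modes with RPN ≥ 37: Bracket overheating (120), Manifold degraded (504), Diaphragm binding (42) → 3.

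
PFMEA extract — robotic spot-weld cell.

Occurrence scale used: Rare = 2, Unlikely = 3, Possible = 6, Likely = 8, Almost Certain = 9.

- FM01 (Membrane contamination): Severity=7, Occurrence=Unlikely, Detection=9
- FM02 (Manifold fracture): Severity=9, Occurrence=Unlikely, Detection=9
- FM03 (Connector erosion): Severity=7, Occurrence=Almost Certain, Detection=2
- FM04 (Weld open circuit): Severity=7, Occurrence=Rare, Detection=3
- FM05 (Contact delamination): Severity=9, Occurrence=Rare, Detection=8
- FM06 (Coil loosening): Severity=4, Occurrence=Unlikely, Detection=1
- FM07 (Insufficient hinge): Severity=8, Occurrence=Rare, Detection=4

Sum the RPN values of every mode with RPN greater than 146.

432

RPN = Severity × Occurrence × Detection:
  FM01: 7 × 3 × 9 = 189
  FM02: 9 × 3 × 9 = 243
  FM03: 7 × 9 × 2 = 126
  FM04: 7 × 2 × 3 = 42
  FM05: 9 × 2 × 8 = 144
  FM06: 4 × 3 × 1 = 12
  FM07: 8 × 2 × 4 = 64
RPN > 146: FM01 (189), FM02 (243).
Sum: 189 + 243 = 432.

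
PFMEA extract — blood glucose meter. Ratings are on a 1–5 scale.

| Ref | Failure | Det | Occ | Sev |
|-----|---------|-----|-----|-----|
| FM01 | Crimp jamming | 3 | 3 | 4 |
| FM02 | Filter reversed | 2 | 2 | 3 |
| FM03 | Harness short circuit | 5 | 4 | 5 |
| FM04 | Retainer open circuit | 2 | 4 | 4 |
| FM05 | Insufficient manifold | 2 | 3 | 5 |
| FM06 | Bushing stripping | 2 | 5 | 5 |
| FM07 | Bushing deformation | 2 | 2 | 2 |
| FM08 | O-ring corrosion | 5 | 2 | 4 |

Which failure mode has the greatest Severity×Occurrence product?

FM06

Criticality = Severity × Occurrence:
  FM01: 4 × 3 = 12
  FM02: 3 × 2 = 6
  FM03: 5 × 4 = 20
  FM04: 4 × 4 = 16
  FM05: 5 × 3 = 15
  FM06: 5 × 5 = 25
  FM07: 2 × 2 = 4
  FM08: 4 × 2 = 8
Highest criticality is 25 → FM06.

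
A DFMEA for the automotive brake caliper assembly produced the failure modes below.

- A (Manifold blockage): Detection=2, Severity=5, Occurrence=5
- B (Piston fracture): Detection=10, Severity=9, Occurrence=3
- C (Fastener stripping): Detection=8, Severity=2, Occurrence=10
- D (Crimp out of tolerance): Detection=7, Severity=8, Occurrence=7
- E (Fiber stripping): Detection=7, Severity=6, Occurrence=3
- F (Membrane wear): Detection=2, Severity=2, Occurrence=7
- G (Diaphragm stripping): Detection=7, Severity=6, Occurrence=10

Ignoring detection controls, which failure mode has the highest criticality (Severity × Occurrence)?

Criticality = Severity × Occurrence:
  A: 5 × 5 = 25
  B: 9 × 3 = 27
  C: 2 × 10 = 20
  D: 8 × 7 = 56
  E: 6 × 3 = 18
  F: 2 × 7 = 14
  G: 6 × 10 = 60
Highest criticality is 60 → G.

G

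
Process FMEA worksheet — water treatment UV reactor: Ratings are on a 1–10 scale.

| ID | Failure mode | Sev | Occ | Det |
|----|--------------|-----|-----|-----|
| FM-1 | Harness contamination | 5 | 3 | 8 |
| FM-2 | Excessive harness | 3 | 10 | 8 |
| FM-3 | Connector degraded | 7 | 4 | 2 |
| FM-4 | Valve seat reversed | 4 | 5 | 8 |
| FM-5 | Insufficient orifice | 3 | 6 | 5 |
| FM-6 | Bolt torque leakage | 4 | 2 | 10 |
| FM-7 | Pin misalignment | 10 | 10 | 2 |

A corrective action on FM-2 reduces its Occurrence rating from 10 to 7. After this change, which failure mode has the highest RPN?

FM-7

RPN = Severity × Occurrence × Detection:
  FM-1: 5 × 3 × 8 = 120
  FM-2: 3 × 10 × 8 = 240
  FM-3: 7 × 4 × 2 = 56
  FM-4: 4 × 5 × 8 = 160
  FM-5: 3 × 6 × 5 = 90
  FM-6: 4 × 2 × 10 = 80
  FM-7: 10 × 10 × 2 = 200
After action: FM-2 → 3 × 7 × 8 = 168.
Revised RPNs: FM-7=200, FM-2=168, FM-4=160, FM-1=120, FM-5=90, FM-6=80, FM-3=56.
Highest is now FM-7 (200).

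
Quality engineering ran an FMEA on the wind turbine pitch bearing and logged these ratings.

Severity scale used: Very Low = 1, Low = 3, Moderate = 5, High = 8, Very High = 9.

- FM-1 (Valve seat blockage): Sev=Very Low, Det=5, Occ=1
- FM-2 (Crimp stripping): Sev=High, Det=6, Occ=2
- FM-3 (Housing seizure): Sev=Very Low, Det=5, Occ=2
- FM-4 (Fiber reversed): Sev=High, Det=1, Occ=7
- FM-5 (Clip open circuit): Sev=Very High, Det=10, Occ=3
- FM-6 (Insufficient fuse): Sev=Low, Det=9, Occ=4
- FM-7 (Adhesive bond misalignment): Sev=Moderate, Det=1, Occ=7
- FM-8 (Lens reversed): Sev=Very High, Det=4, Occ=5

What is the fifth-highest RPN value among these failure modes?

56

RPN = Severity × Occurrence × Detection:
  FM-1: 1 × 1 × 5 = 5
  FM-2: 8 × 2 × 6 = 96
  FM-3: 1 × 2 × 5 = 10
  FM-4: 8 × 7 × 1 = 56
  FM-5: 9 × 3 × 10 = 270
  FM-6: 3 × 4 × 9 = 108
  FM-7: 5 × 7 × 1 = 35
  FM-8: 9 × 5 × 4 = 180
Sorted descending: 270, 180, 108, 96, 56, 35, 10, 5.
The fifth-highest RPN is 56 (FM-4).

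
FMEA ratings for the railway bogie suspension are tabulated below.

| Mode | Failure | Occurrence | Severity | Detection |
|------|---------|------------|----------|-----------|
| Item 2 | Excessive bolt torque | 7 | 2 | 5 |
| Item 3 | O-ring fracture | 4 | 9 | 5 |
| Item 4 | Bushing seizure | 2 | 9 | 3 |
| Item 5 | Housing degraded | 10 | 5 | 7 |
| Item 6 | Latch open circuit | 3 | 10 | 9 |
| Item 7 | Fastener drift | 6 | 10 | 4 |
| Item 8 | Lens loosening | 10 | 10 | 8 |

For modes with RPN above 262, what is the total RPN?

1420

RPN = Severity × Occurrence × Detection:
  Item 2: 2 × 7 × 5 = 70
  Item 3: 9 × 4 × 5 = 180
  Item 4: 9 × 2 × 3 = 54
  Item 5: 5 × 10 × 7 = 350
  Item 6: 10 × 3 × 9 = 270
  Item 7: 10 × 6 × 4 = 240
  Item 8: 10 × 10 × 8 = 800
RPN > 262: Item 5 (350), Item 6 (270), Item 8 (800).
Sum: 350 + 270 + 800 = 1420.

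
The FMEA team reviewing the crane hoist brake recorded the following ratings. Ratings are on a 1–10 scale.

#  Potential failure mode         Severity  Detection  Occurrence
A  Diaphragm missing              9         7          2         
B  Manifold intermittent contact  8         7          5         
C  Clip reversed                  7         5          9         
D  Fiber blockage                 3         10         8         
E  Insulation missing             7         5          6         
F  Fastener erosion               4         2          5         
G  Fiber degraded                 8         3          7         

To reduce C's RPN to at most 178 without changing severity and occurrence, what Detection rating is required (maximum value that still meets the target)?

C: S=7, O=9, D=5 → current RPN = 315.
Fixed product = 63. Need 63 × D ≤ 178, so D ≤ 178/63 = 2.83.
Maximum integer Detection rating = 2 (gives RPN 126; D=3 would give 189 > 178).

2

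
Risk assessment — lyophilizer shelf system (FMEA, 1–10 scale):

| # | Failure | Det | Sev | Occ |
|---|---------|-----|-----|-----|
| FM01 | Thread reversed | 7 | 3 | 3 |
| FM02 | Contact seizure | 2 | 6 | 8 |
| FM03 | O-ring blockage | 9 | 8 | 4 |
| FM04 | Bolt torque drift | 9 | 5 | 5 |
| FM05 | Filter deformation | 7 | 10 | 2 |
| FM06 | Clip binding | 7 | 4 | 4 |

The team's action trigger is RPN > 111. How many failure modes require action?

4

RPN = Severity × Occurrence × Detection:
  FM01: 3 × 3 × 7 = 63
  FM02: 6 × 8 × 2 = 96
  FM03: 8 × 4 × 9 = 288
  FM04: 5 × 5 × 9 = 225
  FM05: 10 × 2 × 7 = 140
  FM06: 4 × 4 × 7 = 112
Modes with RPN > 111: FM03 (288), FM04 (225), FM05 (140), FM06 (112) → 4.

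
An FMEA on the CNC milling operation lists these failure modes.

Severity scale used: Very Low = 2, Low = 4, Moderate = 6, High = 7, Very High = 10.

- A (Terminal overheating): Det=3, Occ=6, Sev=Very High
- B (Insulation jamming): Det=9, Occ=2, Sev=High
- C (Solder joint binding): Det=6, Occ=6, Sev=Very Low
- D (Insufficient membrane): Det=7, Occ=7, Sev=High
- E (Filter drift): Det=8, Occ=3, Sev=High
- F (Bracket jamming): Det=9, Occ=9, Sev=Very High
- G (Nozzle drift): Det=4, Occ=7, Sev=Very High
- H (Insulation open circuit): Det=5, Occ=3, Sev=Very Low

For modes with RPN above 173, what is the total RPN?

1613

RPN = Severity × Occurrence × Detection:
  A: 10 × 6 × 3 = 180
  B: 7 × 2 × 9 = 126
  C: 2 × 6 × 6 = 72
  D: 7 × 7 × 7 = 343
  E: 7 × 3 × 8 = 168
  F: 10 × 9 × 9 = 810
  G: 10 × 7 × 4 = 280
  H: 2 × 3 × 5 = 30
RPN > 173: A (180), D (343), F (810), G (280).
Sum: 180 + 343 + 810 + 280 = 1613.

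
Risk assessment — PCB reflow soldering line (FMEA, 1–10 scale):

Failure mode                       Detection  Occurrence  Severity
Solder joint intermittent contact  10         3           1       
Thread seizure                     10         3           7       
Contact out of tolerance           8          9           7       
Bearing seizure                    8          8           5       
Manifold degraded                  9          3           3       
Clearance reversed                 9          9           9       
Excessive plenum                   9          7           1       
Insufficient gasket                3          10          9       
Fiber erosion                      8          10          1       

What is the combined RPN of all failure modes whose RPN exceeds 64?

RPN = Severity × Occurrence × Detection:
  Solder joint intermittent contact: 1 × 3 × 10 = 30
  Thread seizure: 7 × 3 × 10 = 210
  Contact out of tolerance: 7 × 9 × 8 = 504
  Bearing seizure: 5 × 8 × 8 = 320
  Manifold degraded: 3 × 3 × 9 = 81
  Clearance reversed: 9 × 9 × 9 = 729
  Excessive plenum: 1 × 7 × 9 = 63
  Insufficient gasket: 9 × 10 × 3 = 270
  Fiber erosion: 1 × 10 × 8 = 80
RPN > 64: Thread seizure (210), Contact out of tolerance (504), Bearing seizure (320), Manifold degraded (81), Clearance reversed (729), Insufficient gasket (270), Fiber erosion (80).
Sum: 210 + 504 + 320 + 81 + 729 + 270 + 80 = 2194.

2194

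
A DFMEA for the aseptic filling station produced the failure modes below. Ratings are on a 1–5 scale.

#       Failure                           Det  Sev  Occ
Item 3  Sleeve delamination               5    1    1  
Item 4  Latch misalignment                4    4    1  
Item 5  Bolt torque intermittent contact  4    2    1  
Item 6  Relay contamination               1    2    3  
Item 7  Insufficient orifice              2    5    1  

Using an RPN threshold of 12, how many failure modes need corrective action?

RPN = Severity × Occurrence × Detection:
  Item 3: 1 × 1 × 5 = 5
  Item 4: 4 × 1 × 4 = 16
  Item 5: 2 × 1 × 4 = 8
  Item 6: 2 × 3 × 1 = 6
  Item 7: 5 × 1 × 2 = 10
Modes with RPN ≥ 12: Item 4 (16) → 1.

1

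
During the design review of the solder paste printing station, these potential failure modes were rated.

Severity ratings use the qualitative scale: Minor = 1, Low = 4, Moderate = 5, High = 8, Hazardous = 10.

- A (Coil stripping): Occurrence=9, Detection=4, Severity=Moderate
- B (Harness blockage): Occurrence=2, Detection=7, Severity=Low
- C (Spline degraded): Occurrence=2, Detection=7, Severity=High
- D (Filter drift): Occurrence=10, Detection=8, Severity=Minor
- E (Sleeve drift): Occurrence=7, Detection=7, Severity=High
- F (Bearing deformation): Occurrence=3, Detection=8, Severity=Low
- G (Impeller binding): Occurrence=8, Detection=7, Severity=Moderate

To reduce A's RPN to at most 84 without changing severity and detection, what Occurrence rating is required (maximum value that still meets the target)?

A: S=5, O=9, D=4 → current RPN = 180.
Fixed product = 20. Need 20 × O ≤ 84, so O ≤ 84/20 = 4.20.
Maximum integer Occurrence rating = 4 (gives RPN 80; O=5 would give 100 > 84).

4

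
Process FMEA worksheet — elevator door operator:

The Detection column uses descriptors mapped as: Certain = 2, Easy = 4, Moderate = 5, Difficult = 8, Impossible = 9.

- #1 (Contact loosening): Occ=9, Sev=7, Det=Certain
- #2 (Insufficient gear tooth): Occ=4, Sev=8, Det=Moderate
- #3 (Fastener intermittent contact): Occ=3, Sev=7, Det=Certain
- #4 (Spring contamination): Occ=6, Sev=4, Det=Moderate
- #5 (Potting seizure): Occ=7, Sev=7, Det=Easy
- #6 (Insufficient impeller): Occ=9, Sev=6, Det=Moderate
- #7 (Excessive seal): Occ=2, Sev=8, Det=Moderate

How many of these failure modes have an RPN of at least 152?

RPN = Severity × Occurrence × Detection:
  #1: 7 × 9 × 2 = 126
  #2: 8 × 4 × 5 = 160
  #3: 7 × 3 × 2 = 42
  #4: 4 × 6 × 5 = 120
  #5: 7 × 7 × 4 = 196
  #6: 6 × 9 × 5 = 270
  #7: 8 × 2 × 5 = 80
Modes with RPN ≥ 152: #2 (160), #5 (196), #6 (270) → 3.

3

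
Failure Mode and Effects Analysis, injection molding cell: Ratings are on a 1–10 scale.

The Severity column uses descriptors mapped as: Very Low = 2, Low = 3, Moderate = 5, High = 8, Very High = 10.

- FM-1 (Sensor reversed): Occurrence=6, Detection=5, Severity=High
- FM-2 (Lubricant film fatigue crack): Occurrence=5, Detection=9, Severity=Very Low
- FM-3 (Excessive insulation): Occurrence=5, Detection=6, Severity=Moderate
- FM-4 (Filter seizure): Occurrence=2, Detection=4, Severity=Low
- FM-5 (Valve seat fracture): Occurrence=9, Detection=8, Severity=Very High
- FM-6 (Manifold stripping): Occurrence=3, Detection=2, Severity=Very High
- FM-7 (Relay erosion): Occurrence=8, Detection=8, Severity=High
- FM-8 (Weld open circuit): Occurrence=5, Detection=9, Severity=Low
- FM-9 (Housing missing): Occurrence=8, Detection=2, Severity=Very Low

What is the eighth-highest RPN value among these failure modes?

RPN = Severity × Occurrence × Detection:
  FM-1: 8 × 6 × 5 = 240
  FM-2: 2 × 5 × 9 = 90
  FM-3: 5 × 5 × 6 = 150
  FM-4: 3 × 2 × 4 = 24
  FM-5: 10 × 9 × 8 = 720
  FM-6: 10 × 3 × 2 = 60
  FM-7: 8 × 8 × 8 = 512
  FM-8: 3 × 5 × 9 = 135
  FM-9: 2 × 8 × 2 = 32
Sorted descending: 720, 512, 240, 150, 135, 90, 60, 32, 24.
The eighth-highest RPN is 32 (FM-9).

32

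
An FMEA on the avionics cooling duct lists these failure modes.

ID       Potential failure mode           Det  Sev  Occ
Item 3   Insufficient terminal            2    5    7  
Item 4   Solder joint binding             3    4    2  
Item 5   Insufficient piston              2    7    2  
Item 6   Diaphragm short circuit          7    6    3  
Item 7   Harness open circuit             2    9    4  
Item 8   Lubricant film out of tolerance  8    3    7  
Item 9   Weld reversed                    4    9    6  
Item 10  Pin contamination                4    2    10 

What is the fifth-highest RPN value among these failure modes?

RPN = Severity × Occurrence × Detection:
  Item 3: 5 × 7 × 2 = 70
  Item 4: 4 × 2 × 3 = 24
  Item 5: 7 × 2 × 2 = 28
  Item 6: 6 × 3 × 7 = 126
  Item 7: 9 × 4 × 2 = 72
  Item 8: 3 × 7 × 8 = 168
  Item 9: 9 × 6 × 4 = 216
  Item 10: 2 × 10 × 4 = 80
Sorted descending: 216, 168, 126, 80, 72, 70, 28, 24.
The fifth-highest RPN is 72 (Item 7).

72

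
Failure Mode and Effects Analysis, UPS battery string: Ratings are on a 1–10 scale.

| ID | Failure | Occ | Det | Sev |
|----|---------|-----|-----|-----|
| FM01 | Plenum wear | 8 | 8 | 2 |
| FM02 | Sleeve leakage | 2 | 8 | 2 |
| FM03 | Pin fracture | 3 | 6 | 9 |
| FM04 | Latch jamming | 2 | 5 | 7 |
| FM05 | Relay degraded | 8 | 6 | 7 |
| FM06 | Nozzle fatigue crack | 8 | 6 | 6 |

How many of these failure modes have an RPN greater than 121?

4

RPN = Severity × Occurrence × Detection:
  FM01: 2 × 8 × 8 = 128
  FM02: 2 × 2 × 8 = 32
  FM03: 9 × 3 × 6 = 162
  FM04: 7 × 2 × 5 = 70
  FM05: 7 × 8 × 6 = 336
  FM06: 6 × 8 × 6 = 288
Modes with RPN > 121: FM01 (128), FM03 (162), FM05 (336), FM06 (288) → 4.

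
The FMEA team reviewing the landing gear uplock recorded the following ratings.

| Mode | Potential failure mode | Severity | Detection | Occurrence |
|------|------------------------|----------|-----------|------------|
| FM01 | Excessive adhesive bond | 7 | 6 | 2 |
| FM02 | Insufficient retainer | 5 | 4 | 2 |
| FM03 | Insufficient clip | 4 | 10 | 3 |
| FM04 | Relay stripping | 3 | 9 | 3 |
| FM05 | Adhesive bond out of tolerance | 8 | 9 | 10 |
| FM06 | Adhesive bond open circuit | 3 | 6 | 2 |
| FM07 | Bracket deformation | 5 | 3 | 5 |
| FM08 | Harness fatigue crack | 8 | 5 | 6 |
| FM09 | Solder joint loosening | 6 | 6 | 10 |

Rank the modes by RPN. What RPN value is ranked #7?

75

RPN = Severity × Occurrence × Detection:
  FM01: 7 × 2 × 6 = 84
  FM02: 5 × 2 × 4 = 40
  FM03: 4 × 3 × 10 = 120
  FM04: 3 × 3 × 9 = 81
  FM05: 8 × 10 × 9 = 720
  FM06: 3 × 2 × 6 = 36
  FM07: 5 × 5 × 3 = 75
  FM08: 8 × 6 × 5 = 240
  FM09: 6 × 10 × 6 = 360
Sorted descending: 720, 360, 240, 120, 84, 81, 75, 40, 36.
The seventh-highest RPN is 75 (FM07).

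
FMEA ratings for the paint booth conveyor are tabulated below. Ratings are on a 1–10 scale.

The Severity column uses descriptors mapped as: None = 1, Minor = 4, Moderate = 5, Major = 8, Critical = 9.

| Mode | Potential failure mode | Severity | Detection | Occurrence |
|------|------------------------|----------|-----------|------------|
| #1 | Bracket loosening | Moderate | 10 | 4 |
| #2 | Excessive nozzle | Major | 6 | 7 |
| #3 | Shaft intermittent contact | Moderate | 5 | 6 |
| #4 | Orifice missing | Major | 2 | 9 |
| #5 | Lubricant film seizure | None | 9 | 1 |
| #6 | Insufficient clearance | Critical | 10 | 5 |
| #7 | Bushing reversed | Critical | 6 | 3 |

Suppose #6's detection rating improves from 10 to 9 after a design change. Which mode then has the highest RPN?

#6

RPN = Severity × Occurrence × Detection:
  #1: 5 × 4 × 10 = 200
  #2: 8 × 7 × 6 = 336
  #3: 5 × 6 × 5 = 150
  #4: 8 × 9 × 2 = 144
  #5: 1 × 1 × 9 = 9
  #6: 9 × 5 × 10 = 450
  #7: 9 × 3 × 6 = 162
After action: #6 → 9 × 5 × 9 = 405.
Revised RPNs: #6=405, #2=336, #1=200, #7=162, #3=150, #4=144, #5=9.
Highest is now #6 (405).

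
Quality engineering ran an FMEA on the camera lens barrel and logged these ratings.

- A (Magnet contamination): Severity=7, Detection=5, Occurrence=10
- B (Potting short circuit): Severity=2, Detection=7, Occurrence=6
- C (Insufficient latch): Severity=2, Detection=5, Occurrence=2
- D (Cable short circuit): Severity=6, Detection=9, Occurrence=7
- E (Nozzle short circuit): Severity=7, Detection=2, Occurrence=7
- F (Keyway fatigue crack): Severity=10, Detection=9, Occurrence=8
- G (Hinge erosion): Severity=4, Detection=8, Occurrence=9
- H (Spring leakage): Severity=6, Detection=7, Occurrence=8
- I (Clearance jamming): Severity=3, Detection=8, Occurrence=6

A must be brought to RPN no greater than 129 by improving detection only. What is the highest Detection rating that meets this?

1

A: S=7, O=10, D=5 → current RPN = 350.
Fixed product = 70. Need 70 × D ≤ 129, so D ≤ 129/70 = 1.84.
Maximum integer Detection rating = 1 (gives RPN 70; D=2 would give 140 > 129).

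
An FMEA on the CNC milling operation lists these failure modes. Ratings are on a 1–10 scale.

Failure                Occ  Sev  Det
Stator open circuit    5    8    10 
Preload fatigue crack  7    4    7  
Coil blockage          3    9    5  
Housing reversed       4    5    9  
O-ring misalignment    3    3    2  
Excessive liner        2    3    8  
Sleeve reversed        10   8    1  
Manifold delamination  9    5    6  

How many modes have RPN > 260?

2

RPN = Severity × Occurrence × Detection:
  Stator open circuit: 8 × 5 × 10 = 400
  Preload fatigue crack: 4 × 7 × 7 = 196
  Coil blockage: 9 × 3 × 5 = 135
  Housing reversed: 5 × 4 × 9 = 180
  O-ring misalignment: 3 × 3 × 2 = 18
  Excessive liner: 3 × 2 × 8 = 48
  Sleeve reversed: 8 × 10 × 1 = 80
  Manifold delamination: 5 × 9 × 6 = 270
Modes with RPN > 260: Stator open circuit (400), Manifold delamination (270) → 2.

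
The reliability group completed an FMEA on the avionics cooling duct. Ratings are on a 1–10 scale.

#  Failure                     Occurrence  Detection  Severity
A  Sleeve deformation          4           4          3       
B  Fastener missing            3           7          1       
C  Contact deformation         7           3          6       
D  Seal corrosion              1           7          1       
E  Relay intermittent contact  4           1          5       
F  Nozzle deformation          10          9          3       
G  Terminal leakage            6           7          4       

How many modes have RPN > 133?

RPN = Severity × Occurrence × Detection:
  A: 3 × 4 × 4 = 48
  B: 1 × 3 × 7 = 21
  C: 6 × 7 × 3 = 126
  D: 1 × 1 × 7 = 7
  E: 5 × 4 × 1 = 20
  F: 3 × 10 × 9 = 270
  G: 4 × 6 × 7 = 168
Modes with RPN > 133: F (270), G (168) → 2.

2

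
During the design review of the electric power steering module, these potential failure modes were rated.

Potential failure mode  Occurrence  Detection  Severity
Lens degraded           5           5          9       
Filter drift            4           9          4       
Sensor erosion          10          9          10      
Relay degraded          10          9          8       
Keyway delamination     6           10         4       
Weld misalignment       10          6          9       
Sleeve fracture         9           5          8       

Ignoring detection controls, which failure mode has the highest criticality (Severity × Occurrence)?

Criticality = Severity × Occurrence:
  Lens degraded: 9 × 5 = 45
  Filter drift: 4 × 4 = 16
  Sensor erosion: 10 × 10 = 100
  Relay degraded: 8 × 10 = 80
  Keyway delamination: 4 × 6 = 24
  Weld misalignment: 9 × 10 = 90
  Sleeve fracture: 8 × 9 = 72
Highest criticality is 100 → Sensor erosion.

Sensor erosion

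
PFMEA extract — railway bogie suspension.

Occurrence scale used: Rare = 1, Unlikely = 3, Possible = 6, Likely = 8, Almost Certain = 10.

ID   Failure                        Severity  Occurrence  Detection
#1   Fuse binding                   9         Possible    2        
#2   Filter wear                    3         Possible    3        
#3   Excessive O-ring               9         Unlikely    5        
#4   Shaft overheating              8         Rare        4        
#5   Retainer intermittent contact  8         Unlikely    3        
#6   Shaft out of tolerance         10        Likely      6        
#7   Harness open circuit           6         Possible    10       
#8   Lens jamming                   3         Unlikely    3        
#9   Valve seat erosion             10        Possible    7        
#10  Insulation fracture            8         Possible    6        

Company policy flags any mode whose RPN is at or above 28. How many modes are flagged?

RPN = Severity × Occurrence × Detection:
  #1: 9 × 6 × 2 = 108
  #2: 3 × 6 × 3 = 54
  #3: 9 × 3 × 5 = 135
  #4: 8 × 1 × 4 = 32
  #5: 8 × 3 × 3 = 72
  #6: 10 × 8 × 6 = 480
  #7: 6 × 6 × 10 = 360
  #8: 3 × 3 × 3 = 27
  #9: 10 × 6 × 7 = 420
  #10: 8 × 6 × 6 = 288
Modes with RPN ≥ 28: #1 (108), #2 (54), #3 (135), #4 (32), #5 (72), #6 (480), #7 (360), #9 (420), #10 (288) → 9.

9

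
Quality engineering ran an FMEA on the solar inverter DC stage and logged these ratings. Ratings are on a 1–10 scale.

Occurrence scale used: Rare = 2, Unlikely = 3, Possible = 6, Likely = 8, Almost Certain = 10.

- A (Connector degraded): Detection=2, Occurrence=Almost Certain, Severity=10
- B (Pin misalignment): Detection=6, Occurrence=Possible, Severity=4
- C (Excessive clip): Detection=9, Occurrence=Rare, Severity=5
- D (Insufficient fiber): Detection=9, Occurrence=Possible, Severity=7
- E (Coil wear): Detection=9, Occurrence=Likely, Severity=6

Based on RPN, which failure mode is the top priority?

E

RPN = Severity × Occurrence × Detection:
  A: 10 × 10 × 2 = 200
  B: 4 × 6 × 6 = 144
  C: 5 × 2 × 9 = 90
  D: 7 × 6 × 9 = 378
  E: 6 × 8 × 9 = 432
Highest RPN is 432 → E.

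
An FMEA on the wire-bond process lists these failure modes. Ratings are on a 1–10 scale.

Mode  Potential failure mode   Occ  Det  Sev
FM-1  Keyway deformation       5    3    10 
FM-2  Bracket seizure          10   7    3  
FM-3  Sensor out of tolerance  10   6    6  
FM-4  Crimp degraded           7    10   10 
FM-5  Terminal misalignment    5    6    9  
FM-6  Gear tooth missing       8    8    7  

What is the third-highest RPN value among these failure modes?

360

RPN = Severity × Occurrence × Detection:
  FM-1: 10 × 5 × 3 = 150
  FM-2: 3 × 10 × 7 = 210
  FM-3: 6 × 10 × 6 = 360
  FM-4: 10 × 7 × 10 = 700
  FM-5: 9 × 5 × 6 = 270
  FM-6: 7 × 8 × 8 = 448
Sorted descending: 700, 448, 360, 270, 210, 150.
The third-highest RPN is 360 (FM-3).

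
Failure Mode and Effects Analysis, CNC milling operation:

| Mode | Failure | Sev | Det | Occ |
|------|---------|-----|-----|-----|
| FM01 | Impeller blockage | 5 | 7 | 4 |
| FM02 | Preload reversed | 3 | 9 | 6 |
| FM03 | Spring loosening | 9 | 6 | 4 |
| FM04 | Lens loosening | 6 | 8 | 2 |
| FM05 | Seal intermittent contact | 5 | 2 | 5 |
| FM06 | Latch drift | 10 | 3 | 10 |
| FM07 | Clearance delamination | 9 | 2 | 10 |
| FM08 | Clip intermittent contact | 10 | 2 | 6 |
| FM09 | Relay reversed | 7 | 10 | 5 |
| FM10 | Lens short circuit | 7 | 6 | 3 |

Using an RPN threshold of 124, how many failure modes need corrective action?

7

RPN = Severity × Occurrence × Detection:
  FM01: 5 × 4 × 7 = 140
  FM02: 3 × 6 × 9 = 162
  FM03: 9 × 4 × 6 = 216
  FM04: 6 × 2 × 8 = 96
  FM05: 5 × 5 × 2 = 50
  FM06: 10 × 10 × 3 = 300
  FM07: 9 × 10 × 2 = 180
  FM08: 10 × 6 × 2 = 120
  FM09: 7 × 5 × 10 = 350
  FM10: 7 × 3 × 6 = 126
Modes with RPN ≥ 124: FM01 (140), FM02 (162), FM03 (216), FM06 (300), FM07 (180), FM09 (350), FM10 (126) → 7.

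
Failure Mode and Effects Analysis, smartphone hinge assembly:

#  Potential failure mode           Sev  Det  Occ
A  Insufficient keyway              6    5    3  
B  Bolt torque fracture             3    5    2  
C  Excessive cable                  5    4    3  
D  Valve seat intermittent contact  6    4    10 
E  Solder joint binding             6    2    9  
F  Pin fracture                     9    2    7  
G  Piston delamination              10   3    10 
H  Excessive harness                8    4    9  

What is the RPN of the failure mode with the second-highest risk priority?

288

RPN = Severity × Occurrence × Detection:
  A: 6 × 3 × 5 = 90
  B: 3 × 2 × 5 = 30
  C: 5 × 3 × 4 = 60
  D: 6 × 10 × 4 = 240
  E: 6 × 9 × 2 = 108
  F: 9 × 7 × 2 = 126
  G: 10 × 10 × 3 = 300
  H: 8 × 9 × 4 = 288
Sorted descending: 300, 288, 240, 126, 108, 90, 60, 30.
The second-highest RPN is 288 (H).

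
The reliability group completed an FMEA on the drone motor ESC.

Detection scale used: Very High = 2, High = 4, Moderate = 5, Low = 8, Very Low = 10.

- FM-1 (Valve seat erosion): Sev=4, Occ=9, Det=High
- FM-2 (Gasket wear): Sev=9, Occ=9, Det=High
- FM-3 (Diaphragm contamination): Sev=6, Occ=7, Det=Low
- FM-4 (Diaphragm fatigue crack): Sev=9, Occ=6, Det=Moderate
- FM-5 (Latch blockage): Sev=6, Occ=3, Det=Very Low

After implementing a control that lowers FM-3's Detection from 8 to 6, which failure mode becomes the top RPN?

FM-2

RPN = Severity × Occurrence × Detection:
  FM-1: 4 × 9 × 4 = 144
  FM-2: 9 × 9 × 4 = 324
  FM-3: 6 × 7 × 8 = 336
  FM-4: 9 × 6 × 5 = 270
  FM-5: 6 × 3 × 10 = 180
After action: FM-3 → 6 × 7 × 6 = 252.
Revised RPNs: FM-2=324, FM-4=270, FM-3=252, FM-5=180, FM-1=144.
Highest is now FM-2 (324).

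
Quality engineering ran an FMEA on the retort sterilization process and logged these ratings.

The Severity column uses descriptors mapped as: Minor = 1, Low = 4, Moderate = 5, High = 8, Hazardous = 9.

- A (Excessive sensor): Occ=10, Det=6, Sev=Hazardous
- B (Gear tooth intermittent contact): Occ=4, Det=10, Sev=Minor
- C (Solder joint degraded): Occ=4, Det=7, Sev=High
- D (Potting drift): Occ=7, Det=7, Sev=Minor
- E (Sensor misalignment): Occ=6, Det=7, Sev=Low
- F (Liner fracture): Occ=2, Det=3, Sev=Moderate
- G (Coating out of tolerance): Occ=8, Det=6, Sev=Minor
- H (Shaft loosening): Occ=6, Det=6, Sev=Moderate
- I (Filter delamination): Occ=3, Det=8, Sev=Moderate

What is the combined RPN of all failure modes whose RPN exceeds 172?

RPN = Severity × Occurrence × Detection:
  A: 9 × 10 × 6 = 540
  B: 1 × 4 × 10 = 40
  C: 8 × 4 × 7 = 224
  D: 1 × 7 × 7 = 49
  E: 4 × 6 × 7 = 168
  F: 5 × 2 × 3 = 30
  G: 1 × 8 × 6 = 48
  H: 5 × 6 × 6 = 180
  I: 5 × 3 × 8 = 120
RPN > 172: A (540), C (224), H (180).
Sum: 540 + 224 + 180 = 944.

944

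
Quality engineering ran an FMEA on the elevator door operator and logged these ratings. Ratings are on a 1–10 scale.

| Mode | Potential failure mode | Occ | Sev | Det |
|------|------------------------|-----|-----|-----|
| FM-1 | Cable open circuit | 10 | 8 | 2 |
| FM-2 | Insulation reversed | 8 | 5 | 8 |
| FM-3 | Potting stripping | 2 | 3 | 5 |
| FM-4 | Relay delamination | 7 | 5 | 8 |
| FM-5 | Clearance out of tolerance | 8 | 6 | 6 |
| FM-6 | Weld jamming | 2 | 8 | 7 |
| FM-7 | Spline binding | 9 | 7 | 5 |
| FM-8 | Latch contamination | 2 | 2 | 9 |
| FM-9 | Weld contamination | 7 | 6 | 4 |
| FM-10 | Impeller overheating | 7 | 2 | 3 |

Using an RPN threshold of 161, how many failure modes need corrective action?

5

RPN = Severity × Occurrence × Detection:
  FM-1: 8 × 10 × 2 = 160
  FM-2: 5 × 8 × 8 = 320
  FM-3: 3 × 2 × 5 = 30
  FM-4: 5 × 7 × 8 = 280
  FM-5: 6 × 8 × 6 = 288
  FM-6: 8 × 2 × 7 = 112
  FM-7: 7 × 9 × 5 = 315
  FM-8: 2 × 2 × 9 = 36
  FM-9: 6 × 7 × 4 = 168
  FM-10: 2 × 7 × 3 = 42
Modes with RPN ≥ 161: FM-2 (320), FM-4 (280), FM-5 (288), FM-7 (315), FM-9 (168) → 5.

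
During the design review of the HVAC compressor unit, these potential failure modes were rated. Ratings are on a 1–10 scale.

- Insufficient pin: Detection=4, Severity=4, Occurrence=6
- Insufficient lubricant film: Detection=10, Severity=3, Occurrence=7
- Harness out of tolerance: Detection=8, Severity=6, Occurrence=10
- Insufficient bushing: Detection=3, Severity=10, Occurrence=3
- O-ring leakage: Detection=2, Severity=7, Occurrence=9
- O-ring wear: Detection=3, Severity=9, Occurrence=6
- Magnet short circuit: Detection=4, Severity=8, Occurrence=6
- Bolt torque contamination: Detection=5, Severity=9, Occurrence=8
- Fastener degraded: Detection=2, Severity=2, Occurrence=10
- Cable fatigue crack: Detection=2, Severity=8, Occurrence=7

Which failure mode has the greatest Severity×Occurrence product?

Bolt torque contamination

Criticality = Severity × Occurrence:
  Insufficient pin: 4 × 6 = 24
  Insufficient lubricant film: 3 × 7 = 21
  Harness out of tolerance: 6 × 10 = 60
  Insufficient bushing: 10 × 3 = 30
  O-ring leakage: 7 × 9 = 63
  O-ring wear: 9 × 6 = 54
  Magnet short circuit: 8 × 6 = 48
  Bolt torque contamination: 9 × 8 = 72
  Fastener degraded: 2 × 10 = 20
  Cable fatigue crack: 8 × 7 = 56
Highest criticality is 72 → Bolt torque contamination.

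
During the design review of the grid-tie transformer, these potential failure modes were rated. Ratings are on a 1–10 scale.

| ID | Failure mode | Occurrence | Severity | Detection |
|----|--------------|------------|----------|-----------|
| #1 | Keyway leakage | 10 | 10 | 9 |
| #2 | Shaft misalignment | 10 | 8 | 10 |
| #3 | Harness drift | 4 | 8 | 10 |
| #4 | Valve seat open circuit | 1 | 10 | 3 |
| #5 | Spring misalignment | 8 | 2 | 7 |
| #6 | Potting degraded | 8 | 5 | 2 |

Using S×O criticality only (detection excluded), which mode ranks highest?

Criticality = Severity × Occurrence:
  #1: 10 × 10 = 100
  #2: 8 × 10 = 80
  #3: 8 × 4 = 32
  #4: 10 × 1 = 10
  #5: 2 × 8 = 16
  #6: 5 × 8 = 40
Highest criticality is 100 → #1.

#1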